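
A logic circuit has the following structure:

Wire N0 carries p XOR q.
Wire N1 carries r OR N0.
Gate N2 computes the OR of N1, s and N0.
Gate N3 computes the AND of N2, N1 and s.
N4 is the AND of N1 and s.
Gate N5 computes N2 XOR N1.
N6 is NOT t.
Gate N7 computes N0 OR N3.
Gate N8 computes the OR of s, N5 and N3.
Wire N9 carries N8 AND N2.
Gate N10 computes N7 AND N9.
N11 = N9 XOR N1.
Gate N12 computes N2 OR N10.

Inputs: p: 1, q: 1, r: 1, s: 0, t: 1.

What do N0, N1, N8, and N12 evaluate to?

N0 = p XOR q = 1 XOR 1 = 0
N1 = r OR N0 = 1 OR 0 = 1
N2 = N1 OR s OR N0 = 1 OR 0 OR 0 = 1
N3 = N2 AND N1 AND s = 1 AND 1 AND 0 = 0
N5 = N2 XOR N1 = 1 XOR 1 = 0
N7 = N0 OR N3 = 0 OR 0 = 0
N8 = s OR N5 OR N3 = 0 OR 0 OR 0 = 0
N9 = N8 AND N2 = 0 AND 1 = 0
N10 = N7 AND N9 = 0 AND 0 = 0
N12 = N2 OR N10 = 1 OR 0 = 1

N0 = 0, N1 = 1, N8 = 0, N12 = 1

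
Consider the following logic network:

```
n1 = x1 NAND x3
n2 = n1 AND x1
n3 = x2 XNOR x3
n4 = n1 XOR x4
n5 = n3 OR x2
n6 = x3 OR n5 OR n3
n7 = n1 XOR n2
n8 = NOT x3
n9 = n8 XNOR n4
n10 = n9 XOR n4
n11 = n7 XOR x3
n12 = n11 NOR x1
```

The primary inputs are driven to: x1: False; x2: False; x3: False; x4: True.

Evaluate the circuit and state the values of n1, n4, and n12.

n1 = True  n4 = False  n12 = False

n1 = x1 NAND x3 = False NAND False = True
n2 = n1 AND x1 = True AND False = False
n4 = n1 XOR x4 = True XOR True = False
n7 = n1 XOR n2 = True XOR False = True
n11 = n7 XOR x3 = True XOR False = True
n12 = n11 NOR x1 = True NOR False = False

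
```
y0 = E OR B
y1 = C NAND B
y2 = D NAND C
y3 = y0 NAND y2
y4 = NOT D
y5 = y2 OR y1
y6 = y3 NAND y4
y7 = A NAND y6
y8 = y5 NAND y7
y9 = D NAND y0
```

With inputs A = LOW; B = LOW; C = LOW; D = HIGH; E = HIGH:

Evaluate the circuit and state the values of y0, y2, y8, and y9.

y0 = E OR B = HIGH OR LOW = HIGH
y1 = C NAND B = LOW NAND LOW = HIGH
y2 = D NAND C = HIGH NAND LOW = HIGH
y3 = y0 NAND y2 = HIGH NAND HIGH = LOW
y4 = NOT D = NOT HIGH = LOW
y5 = y2 OR y1 = HIGH OR HIGH = HIGH
y6 = y3 NAND y4 = LOW NAND LOW = HIGH
y7 = A NAND y6 = LOW NAND HIGH = HIGH
y8 = y5 NAND y7 = HIGH NAND HIGH = LOW
y9 = D NAND y0 = HIGH NAND HIGH = LOW

y0 = HIGH; y2 = HIGH; y8 = LOW; y9 = LOW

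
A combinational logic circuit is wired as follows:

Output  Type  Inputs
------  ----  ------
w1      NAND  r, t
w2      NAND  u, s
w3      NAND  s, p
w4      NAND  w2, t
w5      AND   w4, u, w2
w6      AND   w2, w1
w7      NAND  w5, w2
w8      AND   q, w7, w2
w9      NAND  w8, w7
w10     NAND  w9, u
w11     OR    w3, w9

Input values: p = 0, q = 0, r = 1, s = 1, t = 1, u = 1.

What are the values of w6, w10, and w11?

w6 = 0, w10 = 0, w11 = 1

w1 = r NAND t = 1 NAND 1 = 0
w2 = u NAND s = 1 NAND 1 = 0
w3 = s NAND p = 1 NAND 0 = 1
w4 = w2 NAND t = 0 NAND 1 = 1
w5 = w4 AND u AND w2 = 1 AND 1 AND 0 = 0
w6 = w2 AND w1 = 0 AND 0 = 0
w7 = w5 NAND w2 = 0 NAND 0 = 1
w8 = q AND w7 AND w2 = 0 AND 1 AND 0 = 0
w9 = w8 NAND w7 = 0 NAND 1 = 1
w10 = w9 NAND u = 1 NAND 1 = 0
w11 = w3 OR w9 = 1 OR 1 = 1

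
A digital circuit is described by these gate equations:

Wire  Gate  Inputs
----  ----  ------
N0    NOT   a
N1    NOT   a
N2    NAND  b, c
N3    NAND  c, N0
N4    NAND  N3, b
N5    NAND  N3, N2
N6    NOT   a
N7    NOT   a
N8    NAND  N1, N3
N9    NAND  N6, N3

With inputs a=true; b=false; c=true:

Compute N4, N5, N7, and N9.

N4 = true  N5 = false  N7 = false  N9 = true

N0 = NOT a = NOT true = false
N2 = b NAND c = false NAND true = true
N3 = c NAND N0 = true NAND false = true
N4 = N3 NAND b = true NAND false = true
N5 = N3 NAND N2 = true NAND true = false
N6 = NOT a = NOT true = false
N7 = NOT a = NOT true = false
N9 = N6 NAND N3 = false NAND true = true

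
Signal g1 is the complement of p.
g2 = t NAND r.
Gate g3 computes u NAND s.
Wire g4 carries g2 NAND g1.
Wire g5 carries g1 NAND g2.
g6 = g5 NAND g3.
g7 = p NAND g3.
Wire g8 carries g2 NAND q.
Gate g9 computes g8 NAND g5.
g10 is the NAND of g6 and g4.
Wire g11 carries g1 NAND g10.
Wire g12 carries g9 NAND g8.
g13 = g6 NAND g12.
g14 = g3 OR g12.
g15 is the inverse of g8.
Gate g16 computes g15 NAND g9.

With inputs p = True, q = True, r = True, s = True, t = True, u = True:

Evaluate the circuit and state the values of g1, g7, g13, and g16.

g1 = False; g7 = True; g13 = False; g16 = True

g1 = NOT p = NOT True = False
g2 = t NAND r = True NAND True = False
g3 = u NAND s = True NAND True = False
g5 = g1 NAND g2 = False NAND False = True
g6 = g5 NAND g3 = True NAND False = True
g7 = p NAND g3 = True NAND False = True
g8 = g2 NAND q = False NAND True = True
g9 = g8 NAND g5 = True NAND True = False
g12 = g9 NAND g8 = False NAND True = True
g13 = g6 NAND g12 = True NAND True = False
g15 = NOT g8 = NOT True = False
g16 = g15 NAND g9 = False NAND False = True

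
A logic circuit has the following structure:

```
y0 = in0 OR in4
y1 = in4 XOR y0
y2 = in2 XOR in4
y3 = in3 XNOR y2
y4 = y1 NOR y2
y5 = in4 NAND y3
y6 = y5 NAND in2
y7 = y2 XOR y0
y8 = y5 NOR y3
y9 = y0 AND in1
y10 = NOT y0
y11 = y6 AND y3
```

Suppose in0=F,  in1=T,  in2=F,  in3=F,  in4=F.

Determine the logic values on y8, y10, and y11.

y8 = F, y10 = T, y11 = T

y0 = in0 OR in4 = F OR F = F
y2 = in2 XOR in4 = F XOR F = F
y3 = in3 XNOR y2 = F XNOR F = T
y5 = in4 NAND y3 = F NAND T = T
y6 = y5 NAND in2 = T NAND F = T
y8 = y5 NOR y3 = T NOR T = F
y10 = NOT y0 = NOT F = T
y11 = y6 AND y3 = T AND T = T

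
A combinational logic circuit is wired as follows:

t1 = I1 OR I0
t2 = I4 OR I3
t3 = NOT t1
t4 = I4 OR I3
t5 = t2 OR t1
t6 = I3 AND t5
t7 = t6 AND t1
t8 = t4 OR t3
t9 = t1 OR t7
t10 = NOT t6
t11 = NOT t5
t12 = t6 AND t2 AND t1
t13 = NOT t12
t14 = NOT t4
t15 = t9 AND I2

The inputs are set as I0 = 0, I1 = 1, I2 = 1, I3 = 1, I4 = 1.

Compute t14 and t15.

t14 = 0, t15 = 1

t1 = I1 OR I0 = 1 OR 0 = 1
t2 = I4 OR I3 = 1 OR 1 = 1
t4 = I4 OR I3 = 1 OR 1 = 1
t5 = t2 OR t1 = 1 OR 1 = 1
t6 = I3 AND t5 = 1 AND 1 = 1
t7 = t6 AND t1 = 1 AND 1 = 1
t9 = t1 OR t7 = 1 OR 1 = 1
t14 = NOT t4 = NOT 1 = 0
t15 = t9 AND I2 = 1 AND 1 = 1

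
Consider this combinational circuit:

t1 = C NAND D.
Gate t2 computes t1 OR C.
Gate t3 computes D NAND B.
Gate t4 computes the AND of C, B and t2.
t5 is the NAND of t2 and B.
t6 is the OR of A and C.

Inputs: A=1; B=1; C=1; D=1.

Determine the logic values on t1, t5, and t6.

t1 = C NAND D = 1 NAND 1 = 0
t2 = t1 OR C = 0 OR 1 = 1
t5 = t2 NAND B = 1 NAND 1 = 0
t6 = A OR C = 1 OR 1 = 1

t1 = 0, t5 = 0, t6 = 1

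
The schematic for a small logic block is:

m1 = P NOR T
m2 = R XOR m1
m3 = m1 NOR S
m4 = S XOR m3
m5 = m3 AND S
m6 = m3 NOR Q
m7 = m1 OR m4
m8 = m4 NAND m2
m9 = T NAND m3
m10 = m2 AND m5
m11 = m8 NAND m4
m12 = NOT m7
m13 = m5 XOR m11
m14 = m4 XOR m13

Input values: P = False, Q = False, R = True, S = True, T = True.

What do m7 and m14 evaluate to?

m7 = True; m14 = False

m1 = P NOR T = False NOR True = False
m2 = R XOR m1 = True XOR False = True
m3 = m1 NOR S = False NOR True = False
m4 = S XOR m3 = True XOR False = True
m5 = m3 AND S = False AND True = False
m7 = m1 OR m4 = False OR True = True
m8 = m4 NAND m2 = True NAND True = False
m11 = m8 NAND m4 = False NAND True = True
m13 = m5 XOR m11 = False XOR True = True
m14 = m4 XOR m13 = True XOR True = False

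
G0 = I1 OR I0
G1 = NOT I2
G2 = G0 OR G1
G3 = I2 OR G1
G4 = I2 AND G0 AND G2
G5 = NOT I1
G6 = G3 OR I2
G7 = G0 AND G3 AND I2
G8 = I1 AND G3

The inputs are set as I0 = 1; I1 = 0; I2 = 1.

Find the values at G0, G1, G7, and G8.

G0 = 1; G1 = 0; G7 = 1; G8 = 0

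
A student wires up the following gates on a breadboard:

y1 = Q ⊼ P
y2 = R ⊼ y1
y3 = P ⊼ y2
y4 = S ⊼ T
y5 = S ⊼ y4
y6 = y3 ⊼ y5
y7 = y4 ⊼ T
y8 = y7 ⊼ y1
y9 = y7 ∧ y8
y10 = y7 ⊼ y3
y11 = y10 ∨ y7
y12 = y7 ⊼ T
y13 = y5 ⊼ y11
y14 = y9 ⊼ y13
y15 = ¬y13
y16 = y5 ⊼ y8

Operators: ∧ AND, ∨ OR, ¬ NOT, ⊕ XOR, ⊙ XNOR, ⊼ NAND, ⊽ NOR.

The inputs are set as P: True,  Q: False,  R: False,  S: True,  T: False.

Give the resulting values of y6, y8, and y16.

y6 = True  y8 = False  y16 = True

y1 = Q NAND P = False NAND True = True
y2 = R NAND y1 = False NAND True = True
y3 = P NAND y2 = True NAND True = False
y4 = S NAND T = True NAND False = True
y5 = S NAND y4 = True NAND True = False
y6 = y3 NAND y5 = False NAND False = True
y7 = y4 NAND T = True NAND False = True
y8 = y7 NAND y1 = True NAND True = False
y16 = y5 NAND y8 = False NAND False = True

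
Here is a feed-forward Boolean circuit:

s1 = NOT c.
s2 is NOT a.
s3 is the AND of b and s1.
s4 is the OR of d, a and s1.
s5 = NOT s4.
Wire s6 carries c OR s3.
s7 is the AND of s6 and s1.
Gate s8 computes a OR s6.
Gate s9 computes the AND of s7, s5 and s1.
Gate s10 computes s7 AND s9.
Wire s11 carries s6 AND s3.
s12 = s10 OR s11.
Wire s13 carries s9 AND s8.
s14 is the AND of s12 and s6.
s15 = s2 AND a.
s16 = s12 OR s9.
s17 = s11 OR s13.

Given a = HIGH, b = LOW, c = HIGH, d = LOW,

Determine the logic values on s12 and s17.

s12 = LOW, s17 = LOW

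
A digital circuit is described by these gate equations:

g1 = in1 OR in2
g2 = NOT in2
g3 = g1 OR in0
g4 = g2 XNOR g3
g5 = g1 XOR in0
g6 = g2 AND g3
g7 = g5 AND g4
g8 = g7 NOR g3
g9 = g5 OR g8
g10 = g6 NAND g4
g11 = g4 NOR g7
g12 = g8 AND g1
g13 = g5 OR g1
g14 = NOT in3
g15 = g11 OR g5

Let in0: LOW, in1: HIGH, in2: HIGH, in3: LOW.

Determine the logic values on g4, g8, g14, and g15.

g4 = LOW, g8 = LOW, g14 = HIGH, g15 = HIGH

g1 = in1 OR in2 = HIGH OR HIGH = HIGH
g2 = NOT in2 = NOT HIGH = LOW
g3 = g1 OR in0 = HIGH OR LOW = HIGH
g4 = g2 XNOR g3 = LOW XNOR HIGH = LOW
g5 = g1 XOR in0 = HIGH XOR LOW = HIGH
g7 = g5 AND g4 = HIGH AND LOW = LOW
g8 = g7 NOR g3 = LOW NOR HIGH = LOW
g11 = g4 NOR g7 = LOW NOR LOW = HIGH
g14 = NOT in3 = NOT LOW = HIGH
g15 = g11 OR g5 = HIGH OR HIGH = HIGH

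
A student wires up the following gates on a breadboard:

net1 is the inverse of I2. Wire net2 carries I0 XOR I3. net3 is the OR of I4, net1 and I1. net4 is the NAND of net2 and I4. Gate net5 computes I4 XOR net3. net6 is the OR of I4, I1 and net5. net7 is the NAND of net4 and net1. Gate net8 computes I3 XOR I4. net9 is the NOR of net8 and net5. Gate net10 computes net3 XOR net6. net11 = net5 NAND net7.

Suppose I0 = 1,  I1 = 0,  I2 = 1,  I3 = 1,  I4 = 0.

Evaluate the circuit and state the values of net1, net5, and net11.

net1 = 0, net5 = 0, net11 = 1

net1 = NOT I2 = NOT 1 = 0
net2 = I0 XOR I3 = 1 XOR 1 = 0
net3 = I4 OR net1 OR I1 = 0 OR 0 OR 0 = 0
net4 = net2 NAND I4 = 0 NAND 0 = 1
net5 = I4 XOR net3 = 0 XOR 0 = 0
net7 = net4 NAND net1 = 1 NAND 0 = 1
net11 = net5 NAND net7 = 0 NAND 1 = 1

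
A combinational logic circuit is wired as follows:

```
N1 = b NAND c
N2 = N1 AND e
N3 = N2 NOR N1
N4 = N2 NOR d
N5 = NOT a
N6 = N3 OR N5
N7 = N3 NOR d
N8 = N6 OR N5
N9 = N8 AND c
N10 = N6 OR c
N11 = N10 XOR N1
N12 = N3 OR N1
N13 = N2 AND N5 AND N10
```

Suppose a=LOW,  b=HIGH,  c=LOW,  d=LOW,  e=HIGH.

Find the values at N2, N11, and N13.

N2 = HIGH; N11 = LOW; N13 = HIGH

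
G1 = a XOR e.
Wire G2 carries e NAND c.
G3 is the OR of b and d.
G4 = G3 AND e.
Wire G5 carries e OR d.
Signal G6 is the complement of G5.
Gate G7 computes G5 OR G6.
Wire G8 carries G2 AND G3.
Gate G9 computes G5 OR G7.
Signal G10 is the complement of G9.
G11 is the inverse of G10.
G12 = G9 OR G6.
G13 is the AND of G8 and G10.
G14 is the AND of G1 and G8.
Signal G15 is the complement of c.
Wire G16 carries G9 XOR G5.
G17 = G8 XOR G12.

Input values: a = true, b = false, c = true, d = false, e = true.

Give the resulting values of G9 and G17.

G2 = e NAND c = true NAND true = false
G3 = b OR d = false OR false = false
G5 = e OR d = true OR false = true
G6 = NOT G5 = NOT true = false
G7 = G5 OR G6 = true OR false = true
G8 = G2 AND G3 = false AND false = false
G9 = G5 OR G7 = true OR true = true
G12 = G9 OR G6 = true OR false = true
G17 = G8 XOR G12 = false XOR true = true

G9 = true  G17 = true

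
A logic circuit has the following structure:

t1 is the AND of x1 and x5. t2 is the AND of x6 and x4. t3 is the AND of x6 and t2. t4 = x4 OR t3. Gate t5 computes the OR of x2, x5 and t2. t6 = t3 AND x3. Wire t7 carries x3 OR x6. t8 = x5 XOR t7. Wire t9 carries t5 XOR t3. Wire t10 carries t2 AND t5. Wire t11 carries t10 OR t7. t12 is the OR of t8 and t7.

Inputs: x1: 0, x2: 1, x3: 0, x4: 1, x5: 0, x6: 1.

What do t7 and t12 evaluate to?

t7 = 1, t12 = 1

t7 = x3 OR x6 = 0 OR 1 = 1
t8 = x5 XOR t7 = 0 XOR 1 = 1
t12 = t8 OR t7 = 1 OR 1 = 1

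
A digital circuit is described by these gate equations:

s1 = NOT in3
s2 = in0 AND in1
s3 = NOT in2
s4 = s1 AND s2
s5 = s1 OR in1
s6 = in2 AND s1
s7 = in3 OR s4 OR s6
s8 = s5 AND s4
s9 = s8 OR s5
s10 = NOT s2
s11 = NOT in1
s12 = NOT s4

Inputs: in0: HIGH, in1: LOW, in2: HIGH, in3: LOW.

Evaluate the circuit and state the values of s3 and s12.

s3 = LOW, s12 = HIGH

s1 = NOT in3 = NOT LOW = HIGH
s2 = in0 AND in1 = HIGH AND LOW = LOW
s3 = NOT in2 = NOT HIGH = LOW
s4 = s1 AND s2 = HIGH AND LOW = LOW
s12 = NOT s4 = NOT LOW = HIGH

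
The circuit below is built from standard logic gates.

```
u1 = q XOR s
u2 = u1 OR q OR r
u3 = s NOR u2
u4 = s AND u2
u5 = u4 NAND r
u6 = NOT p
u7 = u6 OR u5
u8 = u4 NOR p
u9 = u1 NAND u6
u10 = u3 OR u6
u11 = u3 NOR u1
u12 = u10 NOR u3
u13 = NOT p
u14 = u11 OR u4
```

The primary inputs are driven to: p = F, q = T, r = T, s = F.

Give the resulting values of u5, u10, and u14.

u5 = T, u10 = T, u14 = F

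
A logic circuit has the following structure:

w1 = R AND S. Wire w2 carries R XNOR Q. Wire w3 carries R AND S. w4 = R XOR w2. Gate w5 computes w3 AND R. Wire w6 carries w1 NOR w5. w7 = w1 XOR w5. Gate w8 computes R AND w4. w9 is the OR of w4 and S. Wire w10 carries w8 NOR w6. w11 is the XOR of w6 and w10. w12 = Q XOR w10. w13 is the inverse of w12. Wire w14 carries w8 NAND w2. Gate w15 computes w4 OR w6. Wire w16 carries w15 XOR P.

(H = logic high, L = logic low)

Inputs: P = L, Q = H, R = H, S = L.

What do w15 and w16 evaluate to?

w1 = R AND S = H AND L = L
w2 = R XNOR Q = H XNOR H = H
w3 = R AND S = H AND L = L
w4 = R XOR w2 = H XOR H = L
w5 = w3 AND R = L AND H = L
w6 = w1 NOR w5 = L NOR L = H
w15 = w4 OR w6 = L OR H = H
w16 = w15 XOR P = H XOR L = H

w15 = H, w16 = H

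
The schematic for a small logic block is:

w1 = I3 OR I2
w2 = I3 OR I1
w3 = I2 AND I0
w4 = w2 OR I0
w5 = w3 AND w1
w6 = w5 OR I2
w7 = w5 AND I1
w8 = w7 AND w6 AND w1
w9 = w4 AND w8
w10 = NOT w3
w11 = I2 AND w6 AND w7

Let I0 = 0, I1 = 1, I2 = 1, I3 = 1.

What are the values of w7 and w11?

w7 = 0; w11 = 0

w1 = I3 OR I2 = 1 OR 1 = 1
w3 = I2 AND I0 = 1 AND 0 = 0
w5 = w3 AND w1 = 0 AND 1 = 0
w6 = w5 OR I2 = 0 OR 1 = 1
w7 = w5 AND I1 = 0 AND 1 = 0
w11 = I2 AND w6 AND w7 = 1 AND 1 AND 0 = 0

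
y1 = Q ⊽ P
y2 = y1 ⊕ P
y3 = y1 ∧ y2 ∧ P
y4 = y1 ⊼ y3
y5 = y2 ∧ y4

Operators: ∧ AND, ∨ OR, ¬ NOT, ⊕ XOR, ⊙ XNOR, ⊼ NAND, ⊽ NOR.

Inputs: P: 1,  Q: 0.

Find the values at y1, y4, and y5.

y1 = Q NOR P = 0 NOR 1 = 0
y2 = y1 XOR P = 0 XOR 1 = 1
y3 = y1 AND y2 AND P = 0 AND 1 AND 1 = 0
y4 = y1 NAND y3 = 0 NAND 0 = 1
y5 = y2 AND y4 = 1 AND 1 = 1

y1 = 0; y4 = 1; y5 = 1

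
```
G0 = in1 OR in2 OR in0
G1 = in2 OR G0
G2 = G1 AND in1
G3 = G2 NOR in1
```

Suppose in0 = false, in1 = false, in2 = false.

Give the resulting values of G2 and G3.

G0 = in1 OR in2 OR in0 = false OR false OR false = false
G1 = in2 OR G0 = false OR false = false
G2 = G1 AND in1 = false AND false = false
G3 = G2 NOR in1 = false NOR false = true

G2 = false, G3 = true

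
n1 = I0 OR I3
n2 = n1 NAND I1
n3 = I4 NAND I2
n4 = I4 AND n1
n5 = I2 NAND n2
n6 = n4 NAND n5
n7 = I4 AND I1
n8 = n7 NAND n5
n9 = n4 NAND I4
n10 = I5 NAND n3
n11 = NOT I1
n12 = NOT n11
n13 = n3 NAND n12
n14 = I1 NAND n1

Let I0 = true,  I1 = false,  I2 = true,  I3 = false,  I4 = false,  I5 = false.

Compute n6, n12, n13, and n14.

n1 = I0 OR I3 = true OR false = true
n2 = n1 NAND I1 = true NAND false = true
n3 = I4 NAND I2 = false NAND true = true
n4 = I4 AND n1 = false AND true = false
n5 = I2 NAND n2 = true NAND true = false
n6 = n4 NAND n5 = false NAND false = true
n11 = NOT I1 = NOT false = true
n12 = NOT n11 = NOT true = false
n13 = n3 NAND n12 = true NAND false = true
n14 = I1 NAND n1 = false NAND true = true

n6 = true, n12 = false, n13 = true, n14 = true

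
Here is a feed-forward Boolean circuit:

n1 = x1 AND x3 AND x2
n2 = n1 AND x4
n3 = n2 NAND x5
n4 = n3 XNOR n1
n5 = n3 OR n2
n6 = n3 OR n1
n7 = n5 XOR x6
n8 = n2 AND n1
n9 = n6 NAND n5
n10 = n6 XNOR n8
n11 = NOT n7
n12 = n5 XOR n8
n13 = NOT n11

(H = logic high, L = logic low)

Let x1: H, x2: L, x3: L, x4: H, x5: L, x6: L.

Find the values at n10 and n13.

n1 = x1 AND x3 AND x2 = H AND L AND L = L
n2 = n1 AND x4 = L AND H = L
n3 = n2 NAND x5 = L NAND L = H
n5 = n3 OR n2 = H OR L = H
n6 = n3 OR n1 = H OR L = H
n7 = n5 XOR x6 = H XOR L = H
n8 = n2 AND n1 = L AND L = L
n10 = n6 XNOR n8 = H XNOR L = L
n11 = NOT n7 = NOT H = L
n13 = NOT n11 = NOT L = H

n10 = L; n13 = H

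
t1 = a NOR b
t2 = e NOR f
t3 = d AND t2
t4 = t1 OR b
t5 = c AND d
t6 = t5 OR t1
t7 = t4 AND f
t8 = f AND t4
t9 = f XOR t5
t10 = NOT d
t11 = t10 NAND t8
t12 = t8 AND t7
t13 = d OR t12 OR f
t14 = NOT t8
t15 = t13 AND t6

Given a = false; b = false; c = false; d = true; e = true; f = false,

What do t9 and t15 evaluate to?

t1 = a NOR b = false NOR false = true
t4 = t1 OR b = true OR false = true
t5 = c AND d = false AND true = false
t6 = t5 OR t1 = false OR true = true
t7 = t4 AND f = true AND false = false
t8 = f AND t4 = false AND true = false
t9 = f XOR t5 = false XOR false = false
t12 = t8 AND t7 = false AND false = false
t13 = d OR t12 OR f = true OR false OR false = true
t15 = t13 AND t6 = true AND true = true

t9 = false, t15 = true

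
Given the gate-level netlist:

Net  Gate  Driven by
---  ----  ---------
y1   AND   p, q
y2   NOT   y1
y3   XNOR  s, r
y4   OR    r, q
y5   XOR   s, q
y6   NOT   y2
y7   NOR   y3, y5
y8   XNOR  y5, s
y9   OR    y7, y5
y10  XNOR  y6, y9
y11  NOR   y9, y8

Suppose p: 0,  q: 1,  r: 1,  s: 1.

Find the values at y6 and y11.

y6 = 0; y11 = 1

y1 = p AND q = 0 AND 1 = 0
y2 = NOT y1 = NOT 0 = 1
y3 = s XNOR r = 1 XNOR 1 = 1
y5 = s XOR q = 1 XOR 1 = 0
y6 = NOT y2 = NOT 1 = 0
y7 = y3 NOR y5 = 1 NOR 0 = 0
y8 = y5 XNOR s = 0 XNOR 1 = 0
y9 = y7 OR y5 = 0 OR 0 = 0
y11 = y9 NOR y8 = 0 NOR 0 = 1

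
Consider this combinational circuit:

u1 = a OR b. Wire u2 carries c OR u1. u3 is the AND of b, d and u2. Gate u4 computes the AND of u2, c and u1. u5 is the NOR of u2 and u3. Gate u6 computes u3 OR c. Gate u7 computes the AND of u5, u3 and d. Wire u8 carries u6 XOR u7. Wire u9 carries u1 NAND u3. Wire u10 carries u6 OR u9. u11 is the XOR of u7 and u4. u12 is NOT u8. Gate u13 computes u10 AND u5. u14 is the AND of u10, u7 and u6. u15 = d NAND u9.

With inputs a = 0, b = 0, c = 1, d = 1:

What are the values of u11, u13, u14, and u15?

u11 = 0  u13 = 0  u14 = 0  u15 = 0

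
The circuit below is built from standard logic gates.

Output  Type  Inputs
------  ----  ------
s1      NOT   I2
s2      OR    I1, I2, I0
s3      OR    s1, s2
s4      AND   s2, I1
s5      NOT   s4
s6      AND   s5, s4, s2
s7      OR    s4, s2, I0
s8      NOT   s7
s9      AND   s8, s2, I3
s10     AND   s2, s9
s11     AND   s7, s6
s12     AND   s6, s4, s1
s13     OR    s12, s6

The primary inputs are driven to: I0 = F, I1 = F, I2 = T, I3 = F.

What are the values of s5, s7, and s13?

s5 = T, s7 = T, s13 = F

s1 = NOT I2 = NOT T = F
s2 = I1 OR I2 OR I0 = F OR T OR F = T
s4 = s2 AND I1 = T AND F = F
s5 = NOT s4 = NOT F = T
s6 = s5 AND s4 AND s2 = T AND F AND T = F
s7 = s4 OR s2 OR I0 = F OR T OR F = T
s12 = s6 AND s4 AND s1 = F AND F AND F = F
s13 = s12 OR s6 = F OR F = F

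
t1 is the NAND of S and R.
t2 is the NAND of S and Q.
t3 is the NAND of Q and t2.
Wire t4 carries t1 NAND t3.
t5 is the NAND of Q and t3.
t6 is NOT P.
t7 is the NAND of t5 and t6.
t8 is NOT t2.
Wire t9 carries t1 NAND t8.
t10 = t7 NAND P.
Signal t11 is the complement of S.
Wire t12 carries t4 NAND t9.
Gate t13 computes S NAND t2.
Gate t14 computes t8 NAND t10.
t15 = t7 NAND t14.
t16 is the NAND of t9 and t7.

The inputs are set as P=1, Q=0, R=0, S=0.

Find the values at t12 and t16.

t1 = S NAND R = 0 NAND 0 = 1
t2 = S NAND Q = 0 NAND 0 = 1
t3 = Q NAND t2 = 0 NAND 1 = 1
t4 = t1 NAND t3 = 1 NAND 1 = 0
t5 = Q NAND t3 = 0 NAND 1 = 1
t6 = NOT P = NOT 1 = 0
t7 = t5 NAND t6 = 1 NAND 0 = 1
t8 = NOT t2 = NOT 1 = 0
t9 = t1 NAND t8 = 1 NAND 0 = 1
t12 = t4 NAND t9 = 0 NAND 1 = 1
t16 = t9 NAND t7 = 1 NAND 1 = 0

t12 = 1, t16 = 0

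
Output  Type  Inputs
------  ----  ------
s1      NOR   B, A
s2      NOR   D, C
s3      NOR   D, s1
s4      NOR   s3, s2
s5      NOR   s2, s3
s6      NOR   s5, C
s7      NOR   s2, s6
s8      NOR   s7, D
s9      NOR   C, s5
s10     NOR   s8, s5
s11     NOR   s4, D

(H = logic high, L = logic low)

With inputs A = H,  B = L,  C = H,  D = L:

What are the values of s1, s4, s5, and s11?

s1 = L, s4 = L, s5 = L, s11 = H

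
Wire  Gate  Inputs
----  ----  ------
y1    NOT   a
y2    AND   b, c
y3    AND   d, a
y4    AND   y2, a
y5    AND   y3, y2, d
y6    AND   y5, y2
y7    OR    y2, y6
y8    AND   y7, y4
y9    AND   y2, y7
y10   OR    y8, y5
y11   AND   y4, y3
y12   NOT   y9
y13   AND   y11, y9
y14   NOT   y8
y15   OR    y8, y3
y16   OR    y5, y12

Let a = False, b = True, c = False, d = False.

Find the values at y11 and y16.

y11 = False; y16 = True

y2 = b AND c = True AND False = False
y3 = d AND a = False AND False = False
y4 = y2 AND a = False AND False = False
y5 = y3 AND y2 AND d = False AND False AND False = False
y6 = y5 AND y2 = False AND False = False
y7 = y2 OR y6 = False OR False = False
y9 = y2 AND y7 = False AND False = False
y11 = y4 AND y3 = False AND False = False
y12 = NOT y9 = NOT False = True
y16 = y5 OR y12 = False OR True = True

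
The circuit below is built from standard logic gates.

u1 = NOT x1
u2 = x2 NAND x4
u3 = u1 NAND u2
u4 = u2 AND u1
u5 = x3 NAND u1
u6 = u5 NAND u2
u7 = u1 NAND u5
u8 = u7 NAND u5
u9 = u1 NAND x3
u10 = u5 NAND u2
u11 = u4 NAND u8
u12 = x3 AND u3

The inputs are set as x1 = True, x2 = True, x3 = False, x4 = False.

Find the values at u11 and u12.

u1 = NOT x1 = NOT True = False
u2 = x2 NAND x4 = True NAND False = True
u3 = u1 NAND u2 = False NAND True = True
u4 = u2 AND u1 = True AND False = False
u5 = x3 NAND u1 = False NAND False = True
u7 = u1 NAND u5 = False NAND True = True
u8 = u7 NAND u5 = True NAND True = False
u11 = u4 NAND u8 = False NAND False = True
u12 = x3 AND u3 = False AND True = False

u11 = True, u12 = False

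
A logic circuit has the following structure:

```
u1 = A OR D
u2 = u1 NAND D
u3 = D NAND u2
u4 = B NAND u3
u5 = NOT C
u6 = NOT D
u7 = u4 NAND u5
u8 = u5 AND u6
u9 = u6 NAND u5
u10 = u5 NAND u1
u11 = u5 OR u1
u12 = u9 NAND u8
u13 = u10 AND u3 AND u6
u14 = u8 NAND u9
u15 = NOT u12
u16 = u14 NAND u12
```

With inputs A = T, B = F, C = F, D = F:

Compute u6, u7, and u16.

u1 = A OR D = T OR F = T
u2 = u1 NAND D = T NAND F = T
u3 = D NAND u2 = F NAND T = T
u4 = B NAND u3 = F NAND T = T
u5 = NOT C = NOT F = T
u6 = NOT D = NOT F = T
u7 = u4 NAND u5 = T NAND T = F
u8 = u5 AND u6 = T AND T = T
u9 = u6 NAND u5 = T NAND T = F
u12 = u9 NAND u8 = F NAND T = T
u14 = u8 NAND u9 = T NAND F = T
u16 = u14 NAND u12 = T NAND T = F

u6 = T  u7 = F  u16 = F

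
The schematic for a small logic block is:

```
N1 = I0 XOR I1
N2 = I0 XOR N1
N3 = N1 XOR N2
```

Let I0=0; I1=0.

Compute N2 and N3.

N2 = 0, N3 = 0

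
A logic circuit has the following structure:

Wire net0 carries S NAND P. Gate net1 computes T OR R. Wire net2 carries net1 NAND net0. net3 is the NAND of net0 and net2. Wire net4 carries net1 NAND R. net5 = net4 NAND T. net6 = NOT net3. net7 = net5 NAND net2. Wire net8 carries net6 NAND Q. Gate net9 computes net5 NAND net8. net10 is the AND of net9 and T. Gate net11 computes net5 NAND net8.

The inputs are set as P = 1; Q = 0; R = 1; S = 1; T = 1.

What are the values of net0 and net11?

net0 = S NAND P = 1 NAND 1 = 0
net1 = T OR R = 1 OR 1 = 1
net2 = net1 NAND net0 = 1 NAND 0 = 1
net3 = net0 NAND net2 = 0 NAND 1 = 1
net4 = net1 NAND R = 1 NAND 1 = 0
net5 = net4 NAND T = 0 NAND 1 = 1
net6 = NOT net3 = NOT 1 = 0
net8 = net6 NAND Q = 0 NAND 0 = 1
net11 = net5 NAND net8 = 1 NAND 1 = 0

net0 = 0  net11 = 0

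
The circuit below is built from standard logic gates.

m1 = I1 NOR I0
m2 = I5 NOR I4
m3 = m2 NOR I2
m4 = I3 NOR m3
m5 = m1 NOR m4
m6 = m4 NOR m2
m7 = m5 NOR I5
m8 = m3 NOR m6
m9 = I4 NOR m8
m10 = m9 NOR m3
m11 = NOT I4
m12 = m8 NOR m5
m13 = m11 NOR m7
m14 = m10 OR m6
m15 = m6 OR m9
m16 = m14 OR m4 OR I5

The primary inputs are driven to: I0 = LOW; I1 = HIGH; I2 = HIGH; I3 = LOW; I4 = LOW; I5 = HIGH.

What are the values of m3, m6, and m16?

m3 = LOW, m6 = LOW, m16 = HIGH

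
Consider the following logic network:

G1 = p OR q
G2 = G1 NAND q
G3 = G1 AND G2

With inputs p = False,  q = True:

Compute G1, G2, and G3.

G1 = True, G2 = False, G3 = False

G1 = p OR q = False OR True = True
G2 = G1 NAND q = True NAND True = False
G3 = G1 AND G2 = True AND False = False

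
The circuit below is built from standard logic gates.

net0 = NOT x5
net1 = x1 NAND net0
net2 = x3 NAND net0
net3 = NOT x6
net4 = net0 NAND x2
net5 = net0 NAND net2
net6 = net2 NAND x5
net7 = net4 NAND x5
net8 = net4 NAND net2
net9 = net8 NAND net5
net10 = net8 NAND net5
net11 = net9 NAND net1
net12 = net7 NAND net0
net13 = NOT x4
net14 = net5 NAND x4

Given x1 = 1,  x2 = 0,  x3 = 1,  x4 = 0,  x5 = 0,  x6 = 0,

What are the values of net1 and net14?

net0 = NOT x5 = NOT 0 = 1
net1 = x1 NAND net0 = 1 NAND 1 = 0
net2 = x3 NAND net0 = 1 NAND 1 = 0
net5 = net0 NAND net2 = 1 NAND 0 = 1
net14 = net5 NAND x4 = 1 NAND 0 = 1

net1 = 0  net14 = 1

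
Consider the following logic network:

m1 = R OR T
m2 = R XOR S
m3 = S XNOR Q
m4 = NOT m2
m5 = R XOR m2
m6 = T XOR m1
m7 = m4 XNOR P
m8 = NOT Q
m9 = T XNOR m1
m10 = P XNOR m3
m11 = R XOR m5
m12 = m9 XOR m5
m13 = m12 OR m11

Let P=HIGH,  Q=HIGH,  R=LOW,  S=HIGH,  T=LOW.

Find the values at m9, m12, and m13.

m1 = R OR T = LOW OR LOW = LOW
m2 = R XOR S = LOW XOR HIGH = HIGH
m5 = R XOR m2 = LOW XOR HIGH = HIGH
m9 = T XNOR m1 = LOW XNOR LOW = HIGH
m11 = R XOR m5 = LOW XOR HIGH = HIGH
m12 = m9 XOR m5 = HIGH XOR HIGH = LOW
m13 = m12 OR m11 = LOW OR HIGH = HIGH

m9 = HIGH, m12 = LOW, m13 = HIGH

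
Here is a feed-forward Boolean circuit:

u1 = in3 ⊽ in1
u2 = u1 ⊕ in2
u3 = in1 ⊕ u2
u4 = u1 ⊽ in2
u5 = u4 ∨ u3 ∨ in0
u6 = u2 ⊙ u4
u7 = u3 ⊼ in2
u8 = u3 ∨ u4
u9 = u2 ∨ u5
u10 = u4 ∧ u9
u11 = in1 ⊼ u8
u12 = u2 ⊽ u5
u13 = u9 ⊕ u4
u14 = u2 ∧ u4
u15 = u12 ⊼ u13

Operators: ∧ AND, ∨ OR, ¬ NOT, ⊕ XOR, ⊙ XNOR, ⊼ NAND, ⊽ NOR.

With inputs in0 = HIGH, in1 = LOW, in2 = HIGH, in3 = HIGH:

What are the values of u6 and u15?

u6 = LOW, u15 = HIGH

u1 = in3 NOR in1 = HIGH NOR LOW = LOW
u2 = u1 XOR in2 = LOW XOR HIGH = HIGH
u3 = in1 XOR u2 = LOW XOR HIGH = HIGH
u4 = u1 NOR in2 = LOW NOR HIGH = LOW
u5 = u4 OR u3 OR in0 = LOW OR HIGH OR HIGH = HIGH
u6 = u2 XNOR u4 = HIGH XNOR LOW = LOW
u9 = u2 OR u5 = HIGH OR HIGH = HIGH
u12 = u2 NOR u5 = HIGH NOR HIGH = LOW
u13 = u9 XOR u4 = HIGH XOR LOW = HIGH
u15 = u12 NAND u13 = LOW NAND HIGH = HIGH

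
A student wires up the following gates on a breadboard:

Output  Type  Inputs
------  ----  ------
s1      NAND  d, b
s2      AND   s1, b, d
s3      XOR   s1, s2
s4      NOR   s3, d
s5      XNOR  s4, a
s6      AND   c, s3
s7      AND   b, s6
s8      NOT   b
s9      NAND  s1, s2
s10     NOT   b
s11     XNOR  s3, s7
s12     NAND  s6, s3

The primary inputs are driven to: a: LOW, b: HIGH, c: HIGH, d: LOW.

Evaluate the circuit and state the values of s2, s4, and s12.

s2 = LOW  s4 = LOW  s12 = LOW

s1 = d NAND b = LOW NAND HIGH = HIGH
s2 = s1 AND b AND d = HIGH AND HIGH AND LOW = LOW
s3 = s1 XOR s2 = HIGH XOR LOW = HIGH
s4 = s3 NOR d = HIGH NOR LOW = LOW
s6 = c AND s3 = HIGH AND HIGH = HIGH
s12 = s6 NAND s3 = HIGH NAND HIGH = LOW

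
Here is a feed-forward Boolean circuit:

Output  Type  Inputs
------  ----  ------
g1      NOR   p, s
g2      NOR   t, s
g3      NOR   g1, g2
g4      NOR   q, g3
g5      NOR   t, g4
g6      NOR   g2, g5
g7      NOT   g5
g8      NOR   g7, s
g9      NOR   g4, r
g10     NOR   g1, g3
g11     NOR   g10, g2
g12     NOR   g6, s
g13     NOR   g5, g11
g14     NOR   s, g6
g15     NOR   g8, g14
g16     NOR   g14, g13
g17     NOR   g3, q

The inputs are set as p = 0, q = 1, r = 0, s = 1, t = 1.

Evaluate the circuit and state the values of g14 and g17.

g1 = p NOR s = 0 NOR 1 = 0
g2 = t NOR s = 1 NOR 1 = 0
g3 = g1 NOR g2 = 0 NOR 0 = 1
g4 = q NOR g3 = 1 NOR 1 = 0
g5 = t NOR g4 = 1 NOR 0 = 0
g6 = g2 NOR g5 = 0 NOR 0 = 1
g14 = s NOR g6 = 1 NOR 1 = 0
g17 = g3 NOR q = 1 NOR 1 = 0

g14 = 0, g17 = 0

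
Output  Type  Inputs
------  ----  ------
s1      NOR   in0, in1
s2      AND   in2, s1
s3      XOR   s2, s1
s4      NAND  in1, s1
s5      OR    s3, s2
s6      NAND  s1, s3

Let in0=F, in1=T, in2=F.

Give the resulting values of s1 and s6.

s1 = F, s6 = T

s1 = in0 NOR in1 = F NOR T = F
s2 = in2 AND s1 = F AND F = F
s3 = s2 XOR s1 = F XOR F = F
s6 = s1 NAND s3 = F NAND F = T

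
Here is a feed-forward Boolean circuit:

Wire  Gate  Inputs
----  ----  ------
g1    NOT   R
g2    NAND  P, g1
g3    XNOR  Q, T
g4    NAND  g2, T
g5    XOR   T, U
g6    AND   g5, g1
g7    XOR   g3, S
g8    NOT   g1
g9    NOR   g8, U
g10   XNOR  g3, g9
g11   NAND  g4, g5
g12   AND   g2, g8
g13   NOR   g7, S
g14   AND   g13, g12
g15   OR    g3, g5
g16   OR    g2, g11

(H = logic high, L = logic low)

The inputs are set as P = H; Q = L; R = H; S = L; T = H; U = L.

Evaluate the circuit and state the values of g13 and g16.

g13 = H; g16 = H

g1 = NOT R = NOT H = L
g2 = P NAND g1 = H NAND L = H
g3 = Q XNOR T = L XNOR H = L
g4 = g2 NAND T = H NAND H = L
g5 = T XOR U = H XOR L = H
g7 = g3 XOR S = L XOR L = L
g11 = g4 NAND g5 = L NAND H = H
g13 = g7 NOR S = L NOR L = H
g16 = g2 OR g11 = H OR H = H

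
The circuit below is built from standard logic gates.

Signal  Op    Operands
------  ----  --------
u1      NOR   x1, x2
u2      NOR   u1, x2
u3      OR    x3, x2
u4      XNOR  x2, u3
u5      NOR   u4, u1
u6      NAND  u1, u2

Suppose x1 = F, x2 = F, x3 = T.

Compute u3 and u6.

u1 = x1 NOR x2 = F NOR F = T
u2 = u1 NOR x2 = T NOR F = F
u3 = x3 OR x2 = T OR F = T
u6 = u1 NAND u2 = T NAND F = T

u3 = T; u6 = T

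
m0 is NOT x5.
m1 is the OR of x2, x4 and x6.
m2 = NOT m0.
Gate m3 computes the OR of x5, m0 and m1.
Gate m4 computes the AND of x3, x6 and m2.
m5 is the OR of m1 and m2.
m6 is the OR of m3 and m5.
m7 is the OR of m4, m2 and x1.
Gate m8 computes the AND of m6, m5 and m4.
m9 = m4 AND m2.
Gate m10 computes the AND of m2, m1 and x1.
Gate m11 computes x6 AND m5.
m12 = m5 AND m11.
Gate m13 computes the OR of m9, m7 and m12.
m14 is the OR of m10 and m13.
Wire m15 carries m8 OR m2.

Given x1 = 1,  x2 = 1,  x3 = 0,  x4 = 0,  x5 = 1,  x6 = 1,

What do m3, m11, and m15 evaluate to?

m0 = NOT x5 = NOT 1 = 0
m1 = x2 OR x4 OR x6 = 1 OR 0 OR 1 = 1
m2 = NOT m0 = NOT 0 = 1
m3 = x5 OR m0 OR m1 = 1 OR 0 OR 1 = 1
m4 = x3 AND x6 AND m2 = 0 AND 1 AND 1 = 0
m5 = m1 OR m2 = 1 OR 1 = 1
m6 = m3 OR m5 = 1 OR 1 = 1
m8 = m6 AND m5 AND m4 = 1 AND 1 AND 0 = 0
m11 = x6 AND m5 = 1 AND 1 = 1
m15 = m8 OR m2 = 0 OR 1 = 1

m3 = 1; m11 = 1; m15 = 1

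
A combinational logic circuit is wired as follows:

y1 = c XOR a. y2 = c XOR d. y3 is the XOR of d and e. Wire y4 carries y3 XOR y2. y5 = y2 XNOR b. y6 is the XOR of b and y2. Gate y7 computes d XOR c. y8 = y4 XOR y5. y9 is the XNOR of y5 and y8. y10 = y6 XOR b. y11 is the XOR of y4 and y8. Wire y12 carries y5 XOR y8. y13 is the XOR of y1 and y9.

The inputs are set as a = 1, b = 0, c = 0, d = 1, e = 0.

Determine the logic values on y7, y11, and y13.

y1 = c XOR a = 0 XOR 1 = 1
y2 = c XOR d = 0 XOR 1 = 1
y3 = d XOR e = 1 XOR 0 = 1
y4 = y3 XOR y2 = 1 XOR 1 = 0
y5 = y2 XNOR b = 1 XNOR 0 = 0
y7 = d XOR c = 1 XOR 0 = 1
y8 = y4 XOR y5 = 0 XOR 0 = 0
y9 = y5 XNOR y8 = 0 XNOR 0 = 1
y11 = y4 XOR y8 = 0 XOR 0 = 0
y13 = y1 XOR y9 = 1 XOR 1 = 0

y7 = 1  y11 = 0  y13 = 0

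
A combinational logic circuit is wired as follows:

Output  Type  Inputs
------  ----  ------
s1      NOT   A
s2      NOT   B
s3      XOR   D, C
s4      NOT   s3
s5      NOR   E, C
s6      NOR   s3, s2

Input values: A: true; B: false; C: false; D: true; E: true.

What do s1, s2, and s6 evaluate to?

s1 = NOT A = NOT true = false
s2 = NOT B = NOT false = true
s3 = D XOR C = true XOR false = true
s6 = s3 NOR s2 = true NOR true = false

s1 = false  s2 = true  s6 = false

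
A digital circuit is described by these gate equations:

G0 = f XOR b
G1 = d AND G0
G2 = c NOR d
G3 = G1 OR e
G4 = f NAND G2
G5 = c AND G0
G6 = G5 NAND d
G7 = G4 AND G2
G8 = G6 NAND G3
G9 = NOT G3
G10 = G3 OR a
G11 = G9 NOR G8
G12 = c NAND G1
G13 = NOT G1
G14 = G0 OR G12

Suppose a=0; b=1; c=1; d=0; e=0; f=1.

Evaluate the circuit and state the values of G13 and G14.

G0 = f XOR b = 1 XOR 1 = 0
G1 = d AND G0 = 0 AND 0 = 0
G12 = c NAND G1 = 1 NAND 0 = 1
G13 = NOT G1 = NOT 0 = 1
G14 = G0 OR G12 = 0 OR 1 = 1

G13 = 1  G14 = 1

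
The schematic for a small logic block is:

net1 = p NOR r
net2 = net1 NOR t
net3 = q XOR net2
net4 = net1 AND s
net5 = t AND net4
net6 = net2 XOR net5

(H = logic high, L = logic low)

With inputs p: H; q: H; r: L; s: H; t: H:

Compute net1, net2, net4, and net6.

net1 = L  net2 = L  net4 = L  net6 = L

net1 = p NOR r = H NOR L = L
net2 = net1 NOR t = L NOR H = L
net4 = net1 AND s = L AND H = L
net5 = t AND net4 = H AND L = L
net6 = net2 XOR net5 = L XOR L = L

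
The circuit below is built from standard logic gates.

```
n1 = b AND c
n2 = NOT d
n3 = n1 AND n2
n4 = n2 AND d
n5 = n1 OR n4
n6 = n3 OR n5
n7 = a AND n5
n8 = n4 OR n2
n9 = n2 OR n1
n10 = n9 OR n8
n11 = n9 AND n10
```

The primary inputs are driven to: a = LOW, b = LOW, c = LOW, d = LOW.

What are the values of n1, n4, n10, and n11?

n1 = LOW, n4 = LOW, n10 = HIGH, n11 = HIGH

n1 = b AND c = LOW AND LOW = LOW
n2 = NOT d = NOT LOW = HIGH
n4 = n2 AND d = HIGH AND LOW = LOW
n8 = n4 OR n2 = LOW OR HIGH = HIGH
n9 = n2 OR n1 = HIGH OR LOW = HIGH
n10 = n9 OR n8 = HIGH OR HIGH = HIGH
n11 = n9 AND n10 = HIGH AND HIGH = HIGH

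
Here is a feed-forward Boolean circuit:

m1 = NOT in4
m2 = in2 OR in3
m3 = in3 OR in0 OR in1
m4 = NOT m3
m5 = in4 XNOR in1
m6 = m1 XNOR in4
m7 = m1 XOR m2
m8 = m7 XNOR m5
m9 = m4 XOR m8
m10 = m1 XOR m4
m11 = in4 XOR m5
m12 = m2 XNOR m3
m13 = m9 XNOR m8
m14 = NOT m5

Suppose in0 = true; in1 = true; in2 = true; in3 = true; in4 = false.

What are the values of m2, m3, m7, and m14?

m2 = true, m3 = true, m7 = false, m14 = true

m1 = NOT in4 = NOT false = true
m2 = in2 OR in3 = true OR true = true
m3 = in3 OR in0 OR in1 = true OR true OR true = true
m5 = in4 XNOR in1 = false XNOR true = false
m7 = m1 XOR m2 = true XOR true = false
m14 = NOT m5 = NOT false = true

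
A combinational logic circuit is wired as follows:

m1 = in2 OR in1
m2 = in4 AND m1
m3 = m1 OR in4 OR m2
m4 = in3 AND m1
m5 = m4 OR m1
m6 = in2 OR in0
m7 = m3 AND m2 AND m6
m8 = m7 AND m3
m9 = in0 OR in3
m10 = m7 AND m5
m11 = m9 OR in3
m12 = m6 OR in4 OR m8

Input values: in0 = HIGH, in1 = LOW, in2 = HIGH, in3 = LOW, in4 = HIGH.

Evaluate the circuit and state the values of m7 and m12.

m7 = HIGH; m12 = HIGH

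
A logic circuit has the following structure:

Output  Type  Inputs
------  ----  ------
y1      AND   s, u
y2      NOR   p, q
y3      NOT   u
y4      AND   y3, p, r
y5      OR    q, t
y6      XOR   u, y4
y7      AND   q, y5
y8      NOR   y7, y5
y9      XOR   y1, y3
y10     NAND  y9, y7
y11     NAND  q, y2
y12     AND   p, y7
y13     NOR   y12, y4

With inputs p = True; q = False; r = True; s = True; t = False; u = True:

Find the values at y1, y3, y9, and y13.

y1 = True  y3 = False  y9 = True  y13 = True

y1 = s AND u = True AND True = True
y3 = NOT u = NOT True = False
y4 = y3 AND p AND r = False AND True AND True = False
y5 = q OR t = False OR False = False
y7 = q AND y5 = False AND False = False
y9 = y1 XOR y3 = True XOR False = True
y12 = p AND y7 = True AND False = False
y13 = y12 NOR y4 = False NOR False = True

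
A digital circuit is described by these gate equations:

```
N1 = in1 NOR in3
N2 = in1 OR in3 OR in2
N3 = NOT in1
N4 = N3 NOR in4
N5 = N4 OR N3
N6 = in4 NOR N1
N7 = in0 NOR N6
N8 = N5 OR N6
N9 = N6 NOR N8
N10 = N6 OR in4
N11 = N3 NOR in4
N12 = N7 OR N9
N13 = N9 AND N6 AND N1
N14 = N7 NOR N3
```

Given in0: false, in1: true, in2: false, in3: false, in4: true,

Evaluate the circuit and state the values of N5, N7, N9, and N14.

N5 = false  N7 = true  N9 = true  N14 = false

N1 = in1 NOR in3 = true NOR false = false
N3 = NOT in1 = NOT true = false
N4 = N3 NOR in4 = false NOR true = false
N5 = N4 OR N3 = false OR false = false
N6 = in4 NOR N1 = true NOR false = false
N7 = in0 NOR N6 = false NOR false = true
N8 = N5 OR N6 = false OR false = false
N9 = N6 NOR N8 = false NOR false = true
N14 = N7 NOR N3 = true NOR false = false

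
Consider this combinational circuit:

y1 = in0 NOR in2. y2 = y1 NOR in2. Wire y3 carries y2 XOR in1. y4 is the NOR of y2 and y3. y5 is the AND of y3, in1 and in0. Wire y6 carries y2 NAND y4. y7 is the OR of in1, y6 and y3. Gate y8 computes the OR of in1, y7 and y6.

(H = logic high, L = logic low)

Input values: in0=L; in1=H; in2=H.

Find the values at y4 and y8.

y4 = L; y8 = H

y1 = in0 NOR in2 = L NOR H = L
y2 = y1 NOR in2 = L NOR H = L
y3 = y2 XOR in1 = L XOR H = H
y4 = y2 NOR y3 = L NOR H = L
y6 = y2 NAND y4 = L NAND L = H
y7 = in1 OR y6 OR y3 = H OR H OR H = H
y8 = in1 OR y7 OR y6 = H OR H OR H = H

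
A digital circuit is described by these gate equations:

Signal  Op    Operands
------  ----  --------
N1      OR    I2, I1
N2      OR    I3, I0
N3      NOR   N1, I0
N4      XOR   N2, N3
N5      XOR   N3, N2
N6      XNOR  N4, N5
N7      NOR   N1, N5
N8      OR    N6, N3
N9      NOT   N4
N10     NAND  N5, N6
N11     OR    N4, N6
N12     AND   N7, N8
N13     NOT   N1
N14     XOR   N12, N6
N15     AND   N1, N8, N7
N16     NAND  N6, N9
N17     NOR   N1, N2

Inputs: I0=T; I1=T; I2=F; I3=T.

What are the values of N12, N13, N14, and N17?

N12 = F, N13 = F, N14 = T, N17 = F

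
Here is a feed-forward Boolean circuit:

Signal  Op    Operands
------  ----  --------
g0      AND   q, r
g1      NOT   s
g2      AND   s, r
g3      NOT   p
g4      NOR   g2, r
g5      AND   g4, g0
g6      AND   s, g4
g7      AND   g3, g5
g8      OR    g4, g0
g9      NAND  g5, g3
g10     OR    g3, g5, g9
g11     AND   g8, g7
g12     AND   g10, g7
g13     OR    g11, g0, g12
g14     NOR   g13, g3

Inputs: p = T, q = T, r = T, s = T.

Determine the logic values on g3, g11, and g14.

g0 = q AND r = T AND T = T
g2 = s AND r = T AND T = T
g3 = NOT p = NOT T = F
g4 = g2 NOR r = T NOR T = F
g5 = g4 AND g0 = F AND T = F
g7 = g3 AND g5 = F AND F = F
g8 = g4 OR g0 = F OR T = T
g9 = g5 NAND g3 = F NAND F = T
g10 = g3 OR g5 OR g9 = F OR F OR T = T
g11 = g8 AND g7 = T AND F = F
g12 = g10 AND g7 = T AND F = F
g13 = g11 OR g0 OR g12 = F OR T OR F = T
g14 = g13 NOR g3 = T NOR F = F

g3 = F  g11 = F  g14 = F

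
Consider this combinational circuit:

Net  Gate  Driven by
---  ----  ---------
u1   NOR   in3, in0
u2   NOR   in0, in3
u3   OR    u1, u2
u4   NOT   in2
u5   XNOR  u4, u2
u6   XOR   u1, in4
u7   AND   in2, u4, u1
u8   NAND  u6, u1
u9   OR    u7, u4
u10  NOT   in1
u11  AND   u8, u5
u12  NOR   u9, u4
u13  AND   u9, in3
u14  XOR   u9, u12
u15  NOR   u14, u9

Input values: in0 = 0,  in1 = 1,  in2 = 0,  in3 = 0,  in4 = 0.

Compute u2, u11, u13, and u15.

u2 = 1, u11 = 0, u13 = 0, u15 = 0

u1 = in3 NOR in0 = 0 NOR 0 = 1
u2 = in0 NOR in3 = 0 NOR 0 = 1
u4 = NOT in2 = NOT 0 = 1
u5 = u4 XNOR u2 = 1 XNOR 1 = 1
u6 = u1 XOR in4 = 1 XOR 0 = 1
u7 = in2 AND u4 AND u1 = 0 AND 1 AND 1 = 0
u8 = u6 NAND u1 = 1 NAND 1 = 0
u9 = u7 OR u4 = 0 OR 1 = 1
u11 = u8 AND u5 = 0 AND 1 = 0
u12 = u9 NOR u4 = 1 NOR 1 = 0
u13 = u9 AND in3 = 1 AND 0 = 0
u14 = u9 XOR u12 = 1 XOR 0 = 1
u15 = u14 NOR u9 = 1 NOR 1 = 0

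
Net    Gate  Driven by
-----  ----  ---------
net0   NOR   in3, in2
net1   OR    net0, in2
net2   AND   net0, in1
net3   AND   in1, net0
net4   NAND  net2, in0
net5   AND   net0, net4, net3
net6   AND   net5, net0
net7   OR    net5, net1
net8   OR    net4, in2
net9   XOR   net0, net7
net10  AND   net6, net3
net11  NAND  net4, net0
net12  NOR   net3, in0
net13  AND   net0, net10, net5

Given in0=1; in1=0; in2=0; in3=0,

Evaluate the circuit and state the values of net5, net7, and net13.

net5 = 0  net7 = 1  net13 = 0

net0 = in3 NOR in2 = 0 NOR 0 = 1
net1 = net0 OR in2 = 1 OR 0 = 1
net2 = net0 AND in1 = 1 AND 0 = 0
net3 = in1 AND net0 = 0 AND 1 = 0
net4 = net2 NAND in0 = 0 NAND 1 = 1
net5 = net0 AND net4 AND net3 = 1 AND 1 AND 0 = 0
net6 = net5 AND net0 = 0 AND 1 = 0
net7 = net5 OR net1 = 0 OR 1 = 1
net10 = net6 AND net3 = 0 AND 0 = 0
net13 = net0 AND net10 AND net5 = 1 AND 0 AND 0 = 0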